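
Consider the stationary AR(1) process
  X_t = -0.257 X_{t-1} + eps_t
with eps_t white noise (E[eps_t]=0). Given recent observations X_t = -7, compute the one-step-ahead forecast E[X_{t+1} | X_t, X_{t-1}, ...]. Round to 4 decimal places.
E[X_{t+1} \mid \mathcal F_t] = 1.7990

For an AR(p) model X_t = c + sum_i phi_i X_{t-i} + eps_t, the
one-step-ahead conditional mean is
  E[X_{t+1} | X_t, ...] = c + sum_i phi_i X_{t+1-i}.
Substitute known values:
  E[X_{t+1} | ...] = (-0.257) * (-7)
                   = 1.7990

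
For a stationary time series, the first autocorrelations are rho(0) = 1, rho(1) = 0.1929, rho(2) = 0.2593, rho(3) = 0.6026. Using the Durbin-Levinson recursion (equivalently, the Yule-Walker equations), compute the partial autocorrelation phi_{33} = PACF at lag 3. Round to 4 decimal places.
\phi_{33} = 0.5700

The PACF at lag k is phi_{kk}, the last component of the solution
to the Yule-Walker system G_k phi = r_k where
  (G_k)_{ij} = rho(|i - j|), (r_k)_i = rho(i), i,j = 1..k.
Equivalently, Durbin-Levinson gives phi_{kk} iteratively:
  phi_{11} = rho(1)
  phi_{kk} = [rho(k) - sum_{j=1..k-1} phi_{k-1,j} rho(k-j)]
            / [1 - sum_{j=1..k-1} phi_{k-1,j} rho(j)],
  phi_{k,j} = phi_{k-1,j} - phi_{kk} phi_{k-1,k-j},  j = 1..k-1.
Step k = 1:
  phi_11 = rho(1) = 0.1929.
Step k = 2:
  phi_22 = [rho(2) - phi_11 rho(1)] / [1 - phi_11 rho(1)] = [0.2593 - (0.1929)(0.1929)] / [1 - (0.1929)(0.1929)]
         = 0.22208959 / 0.96278959 = 0.230673.
  Update: phi_21 = phi_11 - phi_22 phi_11 = 0.1929 - (0.230673)(0.1929) = 0.148403.
Step k = 3:
  phi_33 = [rho(3) - phi_21 rho(2) - phi_22 rho(1)] / [1 - phi_21 rho(1) - phi_22 rho(2)]
    numerator   = 0.6026 - (0.148403)(0.2593) - (0.230673)(0.1929) = 0.51962223
    denominator = 1 - (0.148403)(0.1929) - (0.230673)(0.2593) = 0.91155951
  phi_33 = 0.51962223 / 0.91155951 = 0.57.
Therefore phi_{33} = 0.5700.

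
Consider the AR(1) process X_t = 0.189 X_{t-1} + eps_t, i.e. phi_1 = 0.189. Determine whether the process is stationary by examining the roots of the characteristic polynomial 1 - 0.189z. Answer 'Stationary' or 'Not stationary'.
\text{Stationary}

The AR(p) characteristic polynomial is P(z) = 1 - 0.189z.
Stationarity requires all roots to lie outside the unit circle, i.e. |z| > 1 for every root.
This is linear in z: 1 + (-0.189) z = 0  =>  z = -1/(-0.189) = 5.291005,  |z| = 5.291005.
Moduli of all roots: 5.2910.
All moduli strictly greater than 1? Yes.
Verdict: Stationary.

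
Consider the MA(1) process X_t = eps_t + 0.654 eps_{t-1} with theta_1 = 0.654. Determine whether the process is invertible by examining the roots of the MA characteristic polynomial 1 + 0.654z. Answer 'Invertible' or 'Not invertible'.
\text{Invertible}

The MA(q) characteristic polynomial is P(z) = 1 + 0.654z.
Invertibility requires all roots to lie outside the unit circle, i.e. |z| > 1 for every root.
This is linear in z: 1 + (0.654) z = 0  =>  z = -1/(0.654) = -1.529052,  |z| = 1.529052.
Moduli of all roots: 1.5291.
All moduli strictly greater than 1? Yes.
Verdict: Invertible.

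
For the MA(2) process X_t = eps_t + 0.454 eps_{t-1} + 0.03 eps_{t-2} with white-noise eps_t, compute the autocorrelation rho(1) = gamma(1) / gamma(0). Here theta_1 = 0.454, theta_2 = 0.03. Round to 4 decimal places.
\rho(1) = 0.3874

For an MA(q) process with theta_0 = 1, the autocovariance is
  gamma(k) = sigma^2 * sum_{i=0..q-k} theta_i * theta_{i+k},
and rho(k) = gamma(k) / gamma(0). Sigma^2 cancels.
  numerator   = (1)*(0.454) + (0.454)*(0.03) = 0.46762.
  denominator = (1)^2 + (0.454)^2 + (0.03)^2 = 1.207016.
  rho(1) = 0.46762 / 1.207016 = 0.3874.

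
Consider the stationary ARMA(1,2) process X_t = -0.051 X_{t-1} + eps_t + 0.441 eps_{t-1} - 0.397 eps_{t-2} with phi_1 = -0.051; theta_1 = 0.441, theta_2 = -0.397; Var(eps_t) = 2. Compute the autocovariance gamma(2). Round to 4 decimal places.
\gamma(2) = -0.8163

Multiply the model equation by X_{t-k} and take expectations. With theta_0 = psi_0 = 1 and psi_j the MA(infinity) weights, this gives
  gamma(k) - sum_i phi_i gamma(k-i) = c_k,
  c_k = sigma^2 * sum_{j=k..q} theta_j psi_{j-k}   (c_k = 0 for k > q),
using gamma(-m) = gamma(m).
psi-weights needed (psi_j = theta_j + sum_i phi_i psi_{j-i}):
  psi_1 = theta_1 + phi_1 = 0.441 + (-0.051) = 0.39
  psi_2 = theta_2 + phi_1 psi_1 = -0.397 + (-0.051)(0.39) = -0.41689
Right-hand sides:
  c_0 = sigma^2 (1 + theta_1 psi_1 + theta_2 psi_2) = 2 * (1 + (0.441)(0.39) + (-0.397)(-0.41689)) = 2 * 1.337495 = 2.674991
  c_1 = sigma^2 (theta_1 + theta_2 psi_1) = 2 * (0.441 + (-0.397)(0.39)) = 0.57234
  c_2 = sigma^2 theta_2 = 2 * (-0.397) = -0.794
Equations for k = 0 and k = 1 (AR order 1):
  gamma(0) = phi_1 gamma(1) + c_0
  gamma(1) = phi_1 gamma(0) + c_1
Substituting the second into the first: gamma(0) (1 - phi_1^2) = c_0 + phi_1 c_1, so
  gamma(0) = (c_0 + phi_1 c_1) / (1 - phi_1^2) = (2.674991 + (-0.051)(0.57234)) / (1 - (-0.051)^2) = 2.645801 / 0.997399 = 2.652701.
  gamma(1) = phi_1 gamma(0) + c_1 = (-0.051)(2.652701) + (0.57234) = 0.437052.
For k = 2: gamma(2) = phi_1 gamma(1) + c_2
  = (-0.051)(0.437052) + (-0.794) = -0.81629.
Therefore gamma(2) = -0.8163 (to 4 decimal places).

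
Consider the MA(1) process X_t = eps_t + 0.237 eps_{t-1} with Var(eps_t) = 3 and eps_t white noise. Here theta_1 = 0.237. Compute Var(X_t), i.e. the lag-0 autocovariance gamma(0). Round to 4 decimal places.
\gamma(0) = 3.1685

For an MA(q) process X_t = eps_t + sum_i theta_i eps_{t-i} with
Var(eps_t) = sigma^2, the variance is
  gamma(0) = sigma^2 * (1 + sum_i theta_i^2).
  sum_i theta_i^2 = (0.237)^2 = 0.056169.
  gamma(0) = 3 * (1 + 0.056169) = 3 * 1.056169 = 3.168507, which rounds to 3.1685.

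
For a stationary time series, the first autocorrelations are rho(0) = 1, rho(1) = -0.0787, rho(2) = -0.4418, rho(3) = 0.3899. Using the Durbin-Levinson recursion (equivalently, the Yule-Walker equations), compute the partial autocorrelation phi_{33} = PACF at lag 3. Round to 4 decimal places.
\phi_{33} = 0.3839

The PACF at lag k is phi_{kk}, the last component of the solution
to the Yule-Walker system G_k phi = r_k where
  (G_k)_{ij} = rho(|i - j|), (r_k)_i = rho(i), i,j = 1..k.
Equivalently, Durbin-Levinson gives phi_{kk} iteratively:
  phi_{11} = rho(1)
  phi_{kk} = [rho(k) - sum_{j=1..k-1} phi_{k-1,j} rho(k-j)]
            / [1 - sum_{j=1..k-1} phi_{k-1,j} rho(j)],
  phi_{k,j} = phi_{k-1,j} - phi_{kk} phi_{k-1,k-j},  j = 1..k-1.
Step k = 1:
  phi_11 = rho(1) = -0.0787.
Step k = 2:
  phi_22 = [rho(2) - phi_11 rho(1)] / [1 - phi_11 rho(1)] = [-0.4418 - (-0.0787)(-0.0787)] / [1 - (-0.0787)(-0.0787)]
         = -0.44799369 / 0.99380631 = -0.450786.
  Update: phi_21 = phi_11 - phi_22 phi_11 = -0.0787 - (-0.450786)(-0.0787) = -0.114177.
Step k = 3:
  phi_33 = [rho(3) - phi_21 rho(2) - phi_22 rho(1)] / [1 - phi_21 rho(1) - phi_22 rho(2)]
    numerator   = 0.3899 - (-0.114177)(-0.4418) - (-0.450786)(-0.0787) = 0.30397984
    denominator = 1 - (-0.114177)(-0.0787) - (-0.450786)(-0.4418) = 0.79185715
  phi_33 = 0.30397984 / 0.79185715 = 0.3839.
Therefore phi_{33} = 0.3839.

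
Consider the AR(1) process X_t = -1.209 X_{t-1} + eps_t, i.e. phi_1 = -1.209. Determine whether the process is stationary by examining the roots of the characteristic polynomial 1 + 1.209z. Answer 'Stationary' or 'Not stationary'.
\text{Not stationary}

The AR(p) characteristic polynomial is P(z) = 1 + 1.209z.
Stationarity requires all roots to lie outside the unit circle, i.e. |z| > 1 for every root.
This is linear in z: 1 + (1.209) z = 0  =>  z = -1/(1.209) = -0.82713,  |z| = 0.82713.
Moduli of all roots: 0.8271.
All moduli strictly greater than 1? No.
Verdict: Not stationary.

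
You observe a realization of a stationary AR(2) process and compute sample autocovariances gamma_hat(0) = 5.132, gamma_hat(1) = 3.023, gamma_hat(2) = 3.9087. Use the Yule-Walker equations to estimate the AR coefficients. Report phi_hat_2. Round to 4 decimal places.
\hat\phi_{2} = 0.6350

The Yule-Walker equations for an AR(p) process read, in matrix form,
  Gamma_p phi = r_p,   with   (Gamma_p)_{ij} = gamma(|i - j|),
                       (r_p)_i = gamma(i),   i,j = 1..p.
Substitute the sample gammas (Toeplitz matrix and right-hand side of size 2):
  Gamma_p = [[5.132, 3.023], [3.023, 5.132]]
  r_p     = [3.023, 3.9087]
Written out:
  5.132 phi_1 + 3.023 phi_2 = 3.023
  3.023 phi_1 + 5.132 phi_2 = 3.9087
Solve by Cramer's rule:
  det = gamma(0)^2 - gamma(1)^2 = (5.132)^2 - (3.023)^2 = 26.337424 - 9.138529 = 17.198895
  phi_hat_1 = [gamma(1) gamma(0) - gamma(1) gamma(2)] / det = [(3.023)(5.132) - (3.023)(3.9087)] / 17.198895 = 3.6980359 / 17.198895 = 0.215
  phi_hat_2 = [gamma(0) gamma(2) - gamma(1)^2] / det = [(5.132)(3.9087) - (3.023)^2] / 17.198895 = 10.9209194 / 17.198895 = 0.635
So phi_hat = [0.2150, 0.6350].
Therefore phi_hat_2 = 0.6350.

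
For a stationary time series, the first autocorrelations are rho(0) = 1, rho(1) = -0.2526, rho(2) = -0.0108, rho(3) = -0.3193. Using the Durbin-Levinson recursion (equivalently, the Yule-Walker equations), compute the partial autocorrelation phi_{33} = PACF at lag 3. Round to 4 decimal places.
\phi_{33} = -0.3680

The PACF at lag k is phi_{kk}, the last component of the solution
to the Yule-Walker system G_k phi = r_k where
  (G_k)_{ij} = rho(|i - j|), (r_k)_i = rho(i), i,j = 1..k.
Equivalently, Durbin-Levinson gives phi_{kk} iteratively:
  phi_{11} = rho(1)
  phi_{kk} = [rho(k) - sum_{j=1..k-1} phi_{k-1,j} rho(k-j)]
            / [1 - sum_{j=1..k-1} phi_{k-1,j} rho(j)],
  phi_{k,j} = phi_{k-1,j} - phi_{kk} phi_{k-1,k-j},  j = 1..k-1.
Step k = 1:
  phi_11 = rho(1) = -0.2526.
Step k = 2:
  phi_22 = [rho(2) - phi_11 rho(1)] / [1 - phi_11 rho(1)] = [-0.0108 - (-0.2526)(-0.2526)] / [1 - (-0.2526)(-0.2526)]
         = -0.07460676 / 0.93619324 = -0.079692.
  Update: phi_21 = phi_11 - phi_22 phi_11 = -0.2526 - (-0.079692)(-0.2526) = -0.27273.
Step k = 3:
  phi_33 = [rho(3) - phi_21 rho(2) - phi_22 rho(1)] / [1 - phi_21 rho(1) - phi_22 rho(2)]
    numerator   = -0.3193 - (-0.27273)(-0.0108) - (-0.079692)(-0.2526) = -0.34237559
    denominator = 1 - (-0.27273)(-0.2526) - (-0.079692)(-0.0108) = 0.93024771
  phi_33 = -0.34237559 / 0.93024771 = -0.368.
Therefore phi_{33} = -0.3680.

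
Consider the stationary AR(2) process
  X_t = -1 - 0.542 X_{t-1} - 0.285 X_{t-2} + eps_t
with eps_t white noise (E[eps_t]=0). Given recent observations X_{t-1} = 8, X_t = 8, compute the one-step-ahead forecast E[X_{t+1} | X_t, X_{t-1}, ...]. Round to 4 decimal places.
E[X_{t+1} \mid \mathcal F_t] = -7.6160

For an AR(p) model X_t = c + sum_i phi_i X_{t-i} + eps_t, the
one-step-ahead conditional mean is
  E[X_{t+1} | X_t, ...] = c + sum_i phi_i X_{t+1-i}.
Substitute known values:
  E[X_{t+1} | ...] = -1 + (-0.542) * (8) + (-0.285) * (8)
                   = -7.6160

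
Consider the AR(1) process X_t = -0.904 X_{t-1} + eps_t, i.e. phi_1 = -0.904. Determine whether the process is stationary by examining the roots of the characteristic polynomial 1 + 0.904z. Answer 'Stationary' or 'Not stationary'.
\text{Stationary}

The AR(p) characteristic polynomial is P(z) = 1 + 0.904z.
Stationarity requires all roots to lie outside the unit circle, i.e. |z| > 1 for every root.
This is linear in z: 1 + (0.904) z = 0  =>  z = -1/(0.904) = -1.106195,  |z| = 1.106195.
Moduli of all roots: 1.1062.
All moduli strictly greater than 1? Yes.
Verdict: Stationary.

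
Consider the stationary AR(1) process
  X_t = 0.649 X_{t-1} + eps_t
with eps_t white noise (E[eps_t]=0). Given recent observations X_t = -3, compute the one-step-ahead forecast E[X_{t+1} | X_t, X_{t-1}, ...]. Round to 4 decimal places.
E[X_{t+1} \mid \mathcal F_t] = -1.9470

For an AR(p) model X_t = c + sum_i phi_i X_{t-i} + eps_t, the
one-step-ahead conditional mean is
  E[X_{t+1} | X_t, ...] = c + sum_i phi_i X_{t+1-i}.
Substitute known values:
  E[X_{t+1} | ...] = (0.649) * (-3)
                   = -1.9470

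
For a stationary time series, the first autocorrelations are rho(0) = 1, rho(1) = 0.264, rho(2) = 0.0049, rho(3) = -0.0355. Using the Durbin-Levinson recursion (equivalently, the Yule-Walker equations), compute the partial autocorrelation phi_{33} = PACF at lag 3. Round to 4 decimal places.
\phi_{33} = -0.0200

The PACF at lag k is phi_{kk}, the last component of the solution
to the Yule-Walker system G_k phi = r_k where
  (G_k)_{ij} = rho(|i - j|), (r_k)_i = rho(i), i,j = 1..k.
Equivalently, Durbin-Levinson gives phi_{kk} iteratively:
  phi_{11} = rho(1)
  phi_{kk} = [rho(k) - sum_{j=1..k-1} phi_{k-1,j} rho(k-j)]
            / [1 - sum_{j=1..k-1} phi_{k-1,j} rho(j)],
  phi_{k,j} = phi_{k-1,j} - phi_{kk} phi_{k-1,k-j},  j = 1..k-1.
Step k = 1:
  phi_11 = rho(1) = 0.264.
Step k = 2:
  phi_22 = [rho(2) - phi_11 rho(1)] / [1 - phi_11 rho(1)] = [0.0049 - (0.264)(0.264)] / [1 - (0.264)(0.264)]
         = -0.064796 / 0.930304 = -0.06965.
  Update: phi_21 = phi_11 - phi_22 phi_11 = 0.264 - (-0.06965)(0.264) = 0.282388.
Step k = 3:
  phi_33 = [rho(3) - phi_21 rho(2) - phi_22 rho(1)] / [1 - phi_21 rho(1) - phi_22 rho(2)]
    numerator   = -0.0355 - (0.282388)(0.0049) - (-0.06965)(0.264) = -0.01849601
    denominator = 1 - (0.282388)(0.264) - (-0.06965)(0.0049) = 0.92579094
  phi_33 = -0.01849601 / 0.92579094 = -0.02.
Therefore phi_{33} = -0.0200.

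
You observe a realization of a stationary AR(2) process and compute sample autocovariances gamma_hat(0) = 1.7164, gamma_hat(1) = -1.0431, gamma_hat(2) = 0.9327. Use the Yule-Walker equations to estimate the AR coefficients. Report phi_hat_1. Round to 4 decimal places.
\hat\phi_{1} = -0.4400

The Yule-Walker equations for an AR(p) process read, in matrix form,
  Gamma_p phi = r_p,   with   (Gamma_p)_{ij} = gamma(|i - j|),
                       (r_p)_i = gamma(i),   i,j = 1..p.
Substitute the sample gammas (Toeplitz matrix and right-hand side of size 2):
  Gamma_p = [[1.7164, -1.0431], [-1.0431, 1.7164]]
  r_p     = [-1.0431, 0.9327]
Written out:
  1.7164 phi_1 - 1.0431 phi_2 = -1.0431
  -1.0431 phi_1 + 1.7164 phi_2 = 0.9327
Solve by Cramer's rule:
  det = gamma(0)^2 - gamma(1)^2 = (1.7164)^2 - (-1.0431)^2 = 2.94602896 - 1.08805761 = 1.85797135
  phi_hat_1 = [gamma(1) gamma(0) - gamma(1) gamma(2)] / det = [(-1.0431)(1.7164) - (-1.0431)(0.9327)] / 1.85797135 = -0.81747747 / 1.85797135 = -0.44
  phi_hat_2 = [gamma(0) gamma(2) - gamma(1)^2] / det = [(1.7164)(0.9327) - (-1.0431)^2] / 1.85797135 = 0.51282867 / 1.85797135 = 0.276
So phi_hat = [-0.4400, 0.2760].
Therefore phi_hat_1 = -0.4400.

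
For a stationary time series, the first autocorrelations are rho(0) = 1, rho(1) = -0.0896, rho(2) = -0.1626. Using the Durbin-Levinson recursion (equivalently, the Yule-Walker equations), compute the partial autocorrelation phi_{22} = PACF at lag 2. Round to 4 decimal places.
\phi_{22} = -0.1720

The PACF at lag k is phi_{kk}, the last component of the solution
to the Yule-Walker system G_k phi = r_k where
  (G_k)_{ij} = rho(|i - j|), (r_k)_i = rho(i), i,j = 1..k.
Equivalently, Durbin-Levinson gives phi_{kk} iteratively:
  phi_{11} = rho(1)
  phi_{kk} = [rho(k) - sum_{j=1..k-1} phi_{k-1,j} rho(k-j)]
            / [1 - sum_{j=1..k-1} phi_{k-1,j} rho(j)],
  phi_{k,j} = phi_{k-1,j} - phi_{kk} phi_{k-1,k-j},  j = 1..k-1.
Step k = 1:
  phi_11 = rho(1) = -0.0896.
Step k = 2:
  phi_22 = [rho(2) - phi_11 rho(1)] / [1 - phi_11 rho(1)] = [-0.1626 - (-0.0896)(-0.0896)] / [1 - (-0.0896)(-0.0896)]
         = -0.17062816 / 0.99197184 = -0.172.
Therefore phi_{22} = -0.1720.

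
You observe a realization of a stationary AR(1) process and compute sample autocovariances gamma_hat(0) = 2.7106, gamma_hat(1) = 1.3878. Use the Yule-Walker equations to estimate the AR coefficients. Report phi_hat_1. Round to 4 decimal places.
\hat\phi_{1} = 0.5120

The Yule-Walker equations for an AR(p) process read, in matrix form,
  Gamma_p phi = r_p,   with   (Gamma_p)_{ij} = gamma(|i - j|),
                       (r_p)_i = gamma(i),   i,j = 1..p.
Substitute the sample gammas (Toeplitz matrix and right-hand side of size 1):
  Gamma_p = [[2.7106]]
  r_p     = [1.3878]
With p = 1 this is the single equation gamma(0) phi_1 = gamma(1):
  phi_hat_1 = gamma(1) / gamma(0) = 1.3878 / 2.7106 = 0.5120.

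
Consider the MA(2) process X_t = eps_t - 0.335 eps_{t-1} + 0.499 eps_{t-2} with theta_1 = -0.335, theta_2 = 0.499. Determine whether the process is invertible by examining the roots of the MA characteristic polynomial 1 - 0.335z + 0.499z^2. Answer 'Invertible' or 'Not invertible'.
\text{Invertible}

The MA(q) characteristic polynomial is P(z) = 1 - 0.335z + 0.499z^2.
Invertibility requires all roots to lie outside the unit circle, i.e. |z| > 1 for every root.
Set 1 + (-0.335) z + (0.499) z^2 = 0, i.e. a z^2 + b z + c = 0 with a = 0.499, b = -0.335, c = 1.
Discriminant D = b^2 - 4ac = (-0.335)^2 - 4*(0.499)*1 = 0.112225 - (1.996) = -1.883775.
D < 0, so the roots are the complex-conjugate pair z = (-b +/- i sqrt(-D)) / (2a) = 0.3357 +/- 1.3753i.
For a conjugate pair |z|^2 = z * conj(z) = (product of roots) = c/a = 1/(0.499) = 2.004008, so |z| = sqrt(2.004008) = 1.4156 for both roots.
Moduli of all roots: 1.4156, 1.4156.
All moduli strictly greater than 1? Yes.
Verdict: Invertible.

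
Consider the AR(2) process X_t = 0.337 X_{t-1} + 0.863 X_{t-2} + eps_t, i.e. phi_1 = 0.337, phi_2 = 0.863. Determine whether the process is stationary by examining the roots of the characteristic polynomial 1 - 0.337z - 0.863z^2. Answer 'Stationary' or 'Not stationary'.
\text{Not stationary}

The AR(p) characteristic polynomial is P(z) = 1 - 0.337z - 0.863z^2.
Stationarity requires all roots to lie outside the unit circle, i.e. |z| > 1 for every root.
Set 1 + (-0.337) z + (-0.863) z^2 = 0, i.e. a z^2 + b z + c = 0 with a = -0.863, b = -0.337, c = 1.
Discriminant D = b^2 - 4ac = (-0.337)^2 - 4*(-0.863)*1 = 0.113569 - (-3.452) = 3.565569.
D >= 0, so the roots are real: z = (-b +/- sqrt(D)) / (2a) = (0.337 +/- 1.888271) / (-1.726).
  z_1 = (0.337 + 1.888271) / (-1.726) = -1.2893,   |z_1| = 1.2893.
  z_2 = (0.337 - 1.888271) / (-1.726) = 0.8988,   |z_2| = 0.8988.
Moduli of all roots: 1.2893, 0.8988.
All moduli strictly greater than 1? No.
Verdict: Not stationary.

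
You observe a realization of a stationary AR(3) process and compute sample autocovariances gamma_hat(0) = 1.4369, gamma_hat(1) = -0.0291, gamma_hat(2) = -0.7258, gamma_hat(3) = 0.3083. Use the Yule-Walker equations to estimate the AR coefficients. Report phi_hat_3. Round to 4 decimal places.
\hat\phi_{3} = 0.2539

The Yule-Walker equations for an AR(p) process read, in matrix form,
  Gamma_p phi = r_p,   with   (Gamma_p)_{ij} = gamma(|i - j|),
                       (r_p)_i = gamma(i),   i,j = 1..p.
Substitute the sample gammas (Toeplitz matrix and right-hand side of size 3):
  Gamma_p = [[1.4369, -0.0291, -0.7258], [-0.0291, 1.4369, -0.0291], [-0.7258, -0.0291, 1.4369]]
  r_p     = [-0.0291, -0.7258, 0.3083]
Written out (R1..R3):
  (R1) 1.4369 phi_1 - 0.0291 phi_2 - 0.7258 phi_3 = -0.0291
  (R2) -0.0291 phi_1 + 1.4369 phi_2 - 0.0291 phi_3 = -0.7258
  (R3) -0.7258 phi_1 - 0.0291 phi_2 + 1.4369 phi_3 = 0.3083
Gaussian elimination:
  R2 <- R2 - (-0.0291/1.4369) R1 = R2 - (-0.020252) R1:  1.436311 phi_2 - 0.043799 phi_3 = -0.726389
  R3 <- R3 - (-0.7258/1.4369) R1 = R3 - (-0.505115) R1:  -0.043799 phi_2 + 1.070287 phi_3 = 0.293601
  R3 <- R3 - (-0.043799/1.436311) R2 = R3 - (-0.030494) R2:  1.068952 phi_3 = 0.271451
Back-substitution:
  phi_hat_3 = 0.271451 / 1.068952 = 0.253941
  phi_hat_2 = (-0.726389 - (-0.043799)(0.253941)) / 1.436311 = -0.497989
  phi_hat_1 = (-0.0291 - (-0.0291)(-0.497989) - (-0.7258)(0.253941)) / 1.4369 = 0.097932
So phi_hat = [0.0979, -0.4980, 0.2539].
Therefore phi_hat_3 = 0.2539.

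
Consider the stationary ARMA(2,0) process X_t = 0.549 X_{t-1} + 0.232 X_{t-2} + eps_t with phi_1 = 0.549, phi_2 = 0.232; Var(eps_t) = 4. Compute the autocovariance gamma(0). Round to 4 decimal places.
\gamma(0) = 8.6453

Multiply the model equation by X_{t-k} and take expectations. With theta_0 = psi_0 = 1 and psi_j the MA(infinity) weights, this gives
  gamma(k) - sum_i phi_i gamma(k-i) = c_k,
  c_k = sigma^2 * sum_{j=k..q} theta_j psi_{j-k}   (c_k = 0 for k > q),
using gamma(-m) = gamma(m).
Pure AR (q = 0): c_0 = sigma^2 = 4, c_k = 0 for k >= 1.
Equations for k = 0, 1, 2 (AR order 2, c_2 = 0):
  (E0) gamma(0) = phi_1 gamma(1) + phi_2 gamma(2) + c_0
  (E1) gamma(1) = phi_1 gamma(0) + phi_2 gamma(1) + c_1
  (E2) gamma(2) = phi_1 gamma(1) + phi_2 gamma(0)
From (E1): gamma(1) = A gamma(0) + B with
  A = phi_1 / (1 - phi_2) = 0.549 / 0.768 = 0.714844,   B = c_1 / (1 - phi_2) = 0 / 0.768 = 0.
Insert (E2) into (E0): gamma(0) (1 - phi_2^2) = phi_1 (1 + phi_2) gamma(1) + c_0.
  phi_1 (1 + phi_2) = (0.549)(1.232) = 0.676368,   1 - phi_2^2 = 0.946176.
Replace gamma(1) by A gamma(0) + B and collect gamma(0):
  gamma(0) [0.946176 - (0.676368)(0.714844)] = c_0 = 4
  gamma(0) * 0.462679 = 4
  gamma(0) = 4 / 0.462679 = 8.645311.
Therefore gamma(0) = 8.6453 (to 4 decimal places).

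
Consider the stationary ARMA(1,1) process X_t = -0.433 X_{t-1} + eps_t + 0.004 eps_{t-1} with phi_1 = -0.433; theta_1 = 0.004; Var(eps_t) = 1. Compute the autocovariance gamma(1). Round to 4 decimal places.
\gamma(1) = -0.5271

Multiply the model equation by X_{t-k} and take expectations. With theta_0 = psi_0 = 1 and psi_j the MA(infinity) weights, this gives
  gamma(k) - sum_i phi_i gamma(k-i) = c_k,
  c_k = sigma^2 * sum_{j=k..q} theta_j psi_{j-k}   (c_k = 0 for k > q),
using gamma(-m) = gamma(m).
psi-weights needed (psi_j = theta_j + sum_i phi_i psi_{j-i}):
  psi_1 = theta_1 + phi_1 = 0.004 + (-0.433) = -0.429
Right-hand sides:
  c_0 = sigma^2 (1 + theta_1 psi_1) = 1 * (1 + (0.004)(-0.429)) = 1 * 0.998284 = 0.998284
  c_1 = sigma^2 theta_1 = 1 * (0.004) = 0.004
  c_2 = 0
Equations for k = 0 and k = 1 (AR order 1):
  gamma(0) = phi_1 gamma(1) + c_0
  gamma(1) = phi_1 gamma(0) + c_1
Substituting the second into the first: gamma(0) (1 - phi_1^2) = c_0 + phi_1 c_1, so
  gamma(0) = (c_0 + phi_1 c_1) / (1 - phi_1^2) = (0.998284 + (-0.433)(0.004)) / (1 - (-0.433)^2) = 0.996552 / 0.812511 = 1.226509.
  gamma(1) = phi_1 gamma(0) + c_1 = (-0.433)(1.226509) + (0.004) = -0.527078.
Therefore gamma(1) = -0.5271 (to 4 decimal places).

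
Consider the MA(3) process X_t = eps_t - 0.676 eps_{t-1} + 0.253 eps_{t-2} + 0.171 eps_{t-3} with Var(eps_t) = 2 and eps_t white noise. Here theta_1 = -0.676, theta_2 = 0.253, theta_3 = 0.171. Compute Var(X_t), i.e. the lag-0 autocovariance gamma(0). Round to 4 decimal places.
\gamma(0) = 3.1005

For an MA(q) process X_t = eps_t + sum_i theta_i eps_{t-i} with
Var(eps_t) = sigma^2, the variance is
  gamma(0) = sigma^2 * (1 + sum_i theta_i^2).
  sum_i theta_i^2 = (-0.676)^2 + (0.253)^2 + (0.171)^2 = 0.456976 + 0.064009 + 0.029241 = 0.550226.
  gamma(0) = 2 * (1 + 0.550226) = 2 * 1.550226 = 3.100452, which rounds to 3.1005.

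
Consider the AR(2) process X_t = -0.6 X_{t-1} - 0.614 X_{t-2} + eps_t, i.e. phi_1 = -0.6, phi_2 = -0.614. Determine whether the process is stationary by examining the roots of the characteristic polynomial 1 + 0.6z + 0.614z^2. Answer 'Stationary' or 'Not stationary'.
\text{Stationary}

The AR(p) characteristic polynomial is P(z) = 1 + 0.6z + 0.614z^2.
Stationarity requires all roots to lie outside the unit circle, i.e. |z| > 1 for every root.
Set 1 + (0.6) z + (0.614) z^2 = 0, i.e. a z^2 + b z + c = 0 with a = 0.614, b = 0.6, c = 1.
Discriminant D = b^2 - 4ac = (0.6)^2 - 4*(0.614)*1 = 0.36 - (2.456) = -2.096.
D < 0, so the roots are the complex-conjugate pair z = (-b +/- i sqrt(-D)) / (2a) = -0.4886 +/- 1.179i.
For a conjugate pair |z|^2 = z * conj(z) = (product of roots) = c/a = 1/(0.614) = 1.628664, so |z| = sqrt(1.628664) = 1.2762 for both roots.
Moduli of all roots: 1.2762, 1.2762.
All moduli strictly greater than 1? Yes.
Verdict: Stationary.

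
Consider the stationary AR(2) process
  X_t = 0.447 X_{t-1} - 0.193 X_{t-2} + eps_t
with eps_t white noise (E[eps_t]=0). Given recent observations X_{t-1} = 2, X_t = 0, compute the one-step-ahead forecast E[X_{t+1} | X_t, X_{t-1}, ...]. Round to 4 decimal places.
E[X_{t+1} \mid \mathcal F_t] = -0.3860

For an AR(p) model X_t = c + sum_i phi_i X_{t-i} + eps_t, the
one-step-ahead conditional mean is
  E[X_{t+1} | X_t, ...] = c + sum_i phi_i X_{t+1-i}.
Substitute known values:
  E[X_{t+1} | ...] = (0.447) * (0) + (-0.193) * (2)
                   = -0.3860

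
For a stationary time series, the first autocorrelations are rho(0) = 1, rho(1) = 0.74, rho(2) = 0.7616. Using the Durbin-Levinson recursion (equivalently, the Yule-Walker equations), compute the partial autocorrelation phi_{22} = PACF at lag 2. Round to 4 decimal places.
\phi_{22} = 0.4730

The PACF at lag k is phi_{kk}, the last component of the solution
to the Yule-Walker system G_k phi = r_k where
  (G_k)_{ij} = rho(|i - j|), (r_k)_i = rho(i), i,j = 1..k.
Equivalently, Durbin-Levinson gives phi_{kk} iteratively:
  phi_{11} = rho(1)
  phi_{kk} = [rho(k) - sum_{j=1..k-1} phi_{k-1,j} rho(k-j)]
            / [1 - sum_{j=1..k-1} phi_{k-1,j} rho(j)],
  phi_{k,j} = phi_{k-1,j} - phi_{kk} phi_{k-1,k-j},  j = 1..k-1.
Step k = 1:
  phi_11 = rho(1) = 0.74.
Step k = 2:
  phi_22 = [rho(2) - phi_11 rho(1)] / [1 - phi_11 rho(1)] = [0.7616 - (0.74)(0.74)] / [1 - (0.74)(0.74)]
         = 0.214 / 0.4524 = 0.473.
Therefore phi_{22} = 0.4730.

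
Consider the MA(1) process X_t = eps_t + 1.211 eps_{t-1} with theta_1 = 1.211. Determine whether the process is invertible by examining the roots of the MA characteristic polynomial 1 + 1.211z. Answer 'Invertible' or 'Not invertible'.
\text{Not invertible}

The MA(q) characteristic polynomial is P(z) = 1 + 1.211z.
Invertibility requires all roots to lie outside the unit circle, i.e. |z| > 1 for every root.
This is linear in z: 1 + (1.211) z = 0  =>  z = -1/(1.211) = -0.825764,  |z| = 0.825764.
Moduli of all roots: 0.8258.
All moduli strictly greater than 1? No.
Verdict: Not invertible.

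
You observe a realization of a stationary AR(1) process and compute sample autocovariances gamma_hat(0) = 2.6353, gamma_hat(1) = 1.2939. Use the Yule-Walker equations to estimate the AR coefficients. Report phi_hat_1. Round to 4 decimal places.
\hat\phi_{1} = 0.4910

The Yule-Walker equations for an AR(p) process read, in matrix form,
  Gamma_p phi = r_p,   with   (Gamma_p)_{ij} = gamma(|i - j|),
                       (r_p)_i = gamma(i),   i,j = 1..p.
Substitute the sample gammas (Toeplitz matrix and right-hand side of size 1):
  Gamma_p = [[2.6353]]
  r_p     = [1.2939]
With p = 1 this is the single equation gamma(0) phi_1 = gamma(1):
  phi_hat_1 = gamma(1) / gamma(0) = 1.2939 / 2.6353 = 0.4910.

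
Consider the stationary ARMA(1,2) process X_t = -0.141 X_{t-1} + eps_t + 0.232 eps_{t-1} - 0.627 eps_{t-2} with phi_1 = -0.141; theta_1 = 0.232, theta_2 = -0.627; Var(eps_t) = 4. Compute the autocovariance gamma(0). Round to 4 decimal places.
\gamma(0) = 5.7039

Multiply the model equation by X_{t-k} and take expectations. With theta_0 = psi_0 = 1 and psi_j the MA(infinity) weights, this gives
  gamma(k) - sum_i phi_i gamma(k-i) = c_k,
  c_k = sigma^2 * sum_{j=k..q} theta_j psi_{j-k}   (c_k = 0 for k > q),
using gamma(-m) = gamma(m).
psi-weights needed (psi_j = theta_j + sum_i phi_i psi_{j-i}):
  psi_1 = theta_1 + phi_1 = 0.232 + (-0.141) = 0.091
  psi_2 = theta_2 + phi_1 psi_1 = -0.627 + (-0.141)(0.091) = -0.639831
Right-hand sides:
  c_0 = sigma^2 (1 + theta_1 psi_1 + theta_2 psi_2) = 4 * (1 + (0.232)(0.091) + (-0.627)(-0.639831)) = 4 * 1.422286 = 5.689144
  c_1 = sigma^2 (theta_1 + theta_2 psi_1) = 4 * (0.232 + (-0.627)(0.091)) = 0.699772
  c_2 = sigma^2 theta_2 = 4 * (-0.627) = -2.508
Equations for k = 0 and k = 1 (AR order 1):
  gamma(0) = phi_1 gamma(1) + c_0
  gamma(1) = phi_1 gamma(0) + c_1
Substituting the second into the first: gamma(0) (1 - phi_1^2) = c_0 + phi_1 c_1, so
  gamma(0) = (c_0 + phi_1 c_1) / (1 - phi_1^2) = (5.689144 + (-0.141)(0.699772)) / (1 - (-0.141)^2) = 5.590476 / 0.980119 = 5.703875.
Therefore gamma(0) = 5.7039 (to 4 decimal places).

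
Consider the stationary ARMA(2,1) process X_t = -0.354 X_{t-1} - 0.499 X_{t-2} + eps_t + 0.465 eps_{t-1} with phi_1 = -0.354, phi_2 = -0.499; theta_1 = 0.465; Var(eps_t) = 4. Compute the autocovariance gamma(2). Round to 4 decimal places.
\gamma(2) = -2.7745

Multiply the model equation by X_{t-k} and take expectations. With theta_0 = psi_0 = 1 and psi_j the MA(infinity) weights, this gives
  gamma(k) - sum_i phi_i gamma(k-i) = c_k,
  c_k = sigma^2 * sum_{j=k..q} theta_j psi_{j-k}   (c_k = 0 for k > q),
using gamma(-m) = gamma(m).
psi-weights needed (psi_j = theta_j + sum_i phi_i psi_{j-i}):
  psi_1 = theta_1 + phi_1 = 0.465 + (-0.354) = 0.111
Right-hand sides:
  c_0 = sigma^2 (1 + theta_1 psi_1) = 4 * (1 + (0.465)(0.111)) = 4 * 1.051615 = 4.20646
  c_1 = sigma^2 theta_1 = 4 * (0.465) = 1.86
  c_2 = 0
Equations for k = 0, 1, 2 (AR order 2, c_2 = 0):
  (E0) gamma(0) = phi_1 gamma(1) + phi_2 gamma(2) + c_0
  (E1) gamma(1) = phi_1 gamma(0) + phi_2 gamma(1) + c_1
  (E2) gamma(2) = phi_1 gamma(1) + phi_2 gamma(0)
From (E1): gamma(1) = A gamma(0) + B with
  A = phi_1 / (1 - phi_2) = -0.354 / 1.499 = -0.236157,   B = c_1 / (1 - phi_2) = 1.86 / 1.499 = 1.240827.
Insert (E2) into (E0): gamma(0) (1 - phi_2^2) = phi_1 (1 + phi_2) gamma(1) + c_0.
  phi_1 (1 + phi_2) = (-0.354)(0.501) = -0.177354,   1 - phi_2^2 = 0.750999.
Replace gamma(1) by A gamma(0) + B and collect gamma(0):
  gamma(0) [0.750999 - (-0.177354)(-0.236157)] = (-0.177354)(1.240827) + 4.20646
  gamma(0) * 0.709116 = 3.986394
  gamma(0) = 3.986394 / 0.709116 = 5.621643.
  gamma(1) = A gamma(0) + B = (-0.236157)(5.621643) + (1.240827) = -0.086766.
  gamma(2) = phi_1 gamma(1) + phi_2 gamma(0) = (-0.354)(-0.086766) + (-0.499)(5.621643) = -2.774485.
Therefore gamma(2) = -2.7745 (to 4 decimal places).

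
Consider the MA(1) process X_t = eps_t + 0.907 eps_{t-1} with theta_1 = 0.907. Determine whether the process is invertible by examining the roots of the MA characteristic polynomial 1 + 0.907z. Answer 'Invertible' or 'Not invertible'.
\text{Invertible}

The MA(q) characteristic polynomial is P(z) = 1 + 0.907z.
Invertibility requires all roots to lie outside the unit circle, i.e. |z| > 1 for every root.
This is linear in z: 1 + (0.907) z = 0  =>  z = -1/(0.907) = -1.102536,  |z| = 1.102536.
Moduli of all roots: 1.1025.
All moduli strictly greater than 1? Yes.
Verdict: Invertible.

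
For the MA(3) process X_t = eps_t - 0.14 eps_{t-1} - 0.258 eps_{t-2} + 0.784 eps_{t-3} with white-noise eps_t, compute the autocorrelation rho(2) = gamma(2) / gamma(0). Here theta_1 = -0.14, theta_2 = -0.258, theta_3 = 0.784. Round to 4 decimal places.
\rho(2) = -0.2162

For an MA(q) process with theta_0 = 1, the autocovariance is
  gamma(k) = sigma^2 * sum_{i=0..q-k} theta_i * theta_{i+k},
and rho(k) = gamma(k) / gamma(0). Sigma^2 cancels.
  numerator   = (1)*(-0.258) + (-0.14)*(0.784) = -0.36776.
  denominator = (1)^2 + (-0.14)^2 + (-0.258)^2 + (0.784)^2 = 1.70082.
  rho(2) = -0.36776 / 1.70082 = -0.2162.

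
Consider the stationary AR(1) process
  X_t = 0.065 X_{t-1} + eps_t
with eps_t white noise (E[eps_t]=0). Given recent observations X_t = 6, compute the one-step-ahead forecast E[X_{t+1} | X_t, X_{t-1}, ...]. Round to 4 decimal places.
E[X_{t+1} \mid \mathcal F_t] = 0.3900

For an AR(p) model X_t = c + sum_i phi_i X_{t-i} + eps_t, the
one-step-ahead conditional mean is
  E[X_{t+1} | X_t, ...] = c + sum_i phi_i X_{t+1-i}.
Substitute known values:
  E[X_{t+1} | ...] = (0.065) * (6)
                   = 0.3900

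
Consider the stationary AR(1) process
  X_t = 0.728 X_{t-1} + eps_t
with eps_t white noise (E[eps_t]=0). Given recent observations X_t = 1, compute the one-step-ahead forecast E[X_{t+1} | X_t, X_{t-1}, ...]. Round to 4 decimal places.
E[X_{t+1} \mid \mathcal F_t] = 0.7280

For an AR(p) model X_t = c + sum_i phi_i X_{t-i} + eps_t, the
one-step-ahead conditional mean is
  E[X_{t+1} | X_t, ...] = c + sum_i phi_i X_{t+1-i}.
Substitute known values:
  E[X_{t+1} | ...] = (0.728) * (1)
                   = 0.7280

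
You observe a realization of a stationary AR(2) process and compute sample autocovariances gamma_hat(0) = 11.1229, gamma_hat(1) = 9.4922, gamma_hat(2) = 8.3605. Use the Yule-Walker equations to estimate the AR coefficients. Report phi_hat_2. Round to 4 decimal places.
\hat\phi_{2} = 0.0860

The Yule-Walker equations for an AR(p) process read, in matrix form,
  Gamma_p phi = r_p,   with   (Gamma_p)_{ij} = gamma(|i - j|),
                       (r_p)_i = gamma(i),   i,j = 1..p.
Substitute the sample gammas (Toeplitz matrix and right-hand side of size 2):
  Gamma_p = [[11.1229, 9.4922], [9.4922, 11.1229]]
  r_p     = [9.4922, 8.3605]
Written out:
  11.1229 phi_1 + 9.4922 phi_2 = 9.4922
  9.4922 phi_1 + 11.1229 phi_2 = 8.3605
Solve by Cramer's rule:
  det = gamma(0)^2 - gamma(1)^2 = (11.1229)^2 - (9.4922)^2 = 123.71890441 - 90.10186084 = 33.61704357
  phi_hat_1 = [gamma(1) gamma(0) - gamma(1) gamma(2)] / det = [(9.4922)(11.1229) - (9.4922)(8.3605)] / 33.61704357 = 26.22125328 / 33.61704357 = 0.78
  phi_hat_2 = [gamma(0) gamma(2) - gamma(1)^2] / det = [(11.1229)(8.3605) - (9.4922)^2] / 33.61704357 = 2.89114461 / 33.61704357 = 0.086
So phi_hat = [0.7800, 0.0860].
Therefore phi_hat_2 = 0.0860.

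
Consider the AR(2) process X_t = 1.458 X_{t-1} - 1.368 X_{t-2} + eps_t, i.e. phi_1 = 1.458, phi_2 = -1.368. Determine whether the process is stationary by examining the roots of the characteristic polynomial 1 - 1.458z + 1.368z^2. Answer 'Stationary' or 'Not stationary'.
\text{Not stationary}

The AR(p) characteristic polynomial is P(z) = 1 - 1.458z + 1.368z^2.
Stationarity requires all roots to lie outside the unit circle, i.e. |z| > 1 for every root.
Set 1 + (-1.458) z + (1.368) z^2 = 0, i.e. a z^2 + b z + c = 0 with a = 1.368, b = -1.458, c = 1.
Discriminant D = b^2 - 4ac = (-1.458)^2 - 4*(1.368)*1 = 2.125764 - (5.472) = -3.346236.
D < 0, so the roots are the complex-conjugate pair z = (-b +/- i sqrt(-D)) / (2a) = 0.5329 +/- 0.6686i.
For a conjugate pair |z|^2 = z * conj(z) = (product of roots) = c/a = 1/(1.368) = 0.730994, so |z| = sqrt(0.730994) = 0.855 for both roots.
Moduli of all roots: 0.8550, 0.8550.
All moduli strictly greater than 1? No.
Verdict: Not stationary.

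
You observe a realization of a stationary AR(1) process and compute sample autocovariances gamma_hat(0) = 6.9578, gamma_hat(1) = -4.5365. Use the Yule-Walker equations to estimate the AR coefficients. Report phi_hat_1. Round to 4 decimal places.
\hat\phi_{1} = -0.6520

The Yule-Walker equations for an AR(p) process read, in matrix form,
  Gamma_p phi = r_p,   with   (Gamma_p)_{ij} = gamma(|i - j|),
                       (r_p)_i = gamma(i),   i,j = 1..p.
Substitute the sample gammas (Toeplitz matrix and right-hand side of size 1):
  Gamma_p = [[6.9578]]
  r_p     = [-4.5365]
With p = 1 this is the single equation gamma(0) phi_1 = gamma(1):
  phi_hat_1 = gamma(1) / gamma(0) = -4.5365 / 6.9578 = -0.6520.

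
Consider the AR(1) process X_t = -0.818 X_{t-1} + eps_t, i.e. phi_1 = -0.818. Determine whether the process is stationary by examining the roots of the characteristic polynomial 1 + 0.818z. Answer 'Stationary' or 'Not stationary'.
\text{Stationary}

The AR(p) characteristic polynomial is P(z) = 1 + 0.818z.
Stationarity requires all roots to lie outside the unit circle, i.e. |z| > 1 for every root.
This is linear in z: 1 + (0.818) z = 0  =>  z = -1/(0.818) = -1.222494,  |z| = 1.222494.
Moduli of all roots: 1.2225.
All moduli strictly greater than 1? Yes.
Verdict: Stationary.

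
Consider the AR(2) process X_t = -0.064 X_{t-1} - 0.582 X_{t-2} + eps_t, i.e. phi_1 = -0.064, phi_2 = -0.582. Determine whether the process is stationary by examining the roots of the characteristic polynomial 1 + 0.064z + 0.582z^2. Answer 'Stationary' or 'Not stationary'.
\text{Stationary}

The AR(p) characteristic polynomial is P(z) = 1 + 0.064z + 0.582z^2.
Stationarity requires all roots to lie outside the unit circle, i.e. |z| > 1 for every root.
Set 1 + (0.064) z + (0.582) z^2 = 0, i.e. a z^2 + b z + c = 0 with a = 0.582, b = 0.064, c = 1.
Discriminant D = b^2 - 4ac = (0.064)^2 - 4*(0.582)*1 = 0.004096 - (2.328) = -2.323904.
D < 0, so the roots are the complex-conjugate pair z = (-b +/- i sqrt(-D)) / (2a) = -0.055 +/- 1.3097i.
For a conjugate pair |z|^2 = z * conj(z) = (product of roots) = c/a = 1/(0.582) = 1.718213, so |z| = sqrt(1.718213) = 1.3108 for both roots.
Moduli of all roots: 1.3108, 1.3108.
All moduli strictly greater than 1? Yes.
Verdict: Stationary.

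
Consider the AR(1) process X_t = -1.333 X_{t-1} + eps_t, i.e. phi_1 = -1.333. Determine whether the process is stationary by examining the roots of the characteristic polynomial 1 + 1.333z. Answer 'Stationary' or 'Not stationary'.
\text{Not stationary}

The AR(p) characteristic polynomial is P(z) = 1 + 1.333z.
Stationarity requires all roots to lie outside the unit circle, i.e. |z| > 1 for every root.
This is linear in z: 1 + (1.333) z = 0  =>  z = -1/(1.333) = -0.750188,  |z| = 0.750188.
Moduli of all roots: 0.7502.
All moduli strictly greater than 1? No.
Verdict: Not stationary.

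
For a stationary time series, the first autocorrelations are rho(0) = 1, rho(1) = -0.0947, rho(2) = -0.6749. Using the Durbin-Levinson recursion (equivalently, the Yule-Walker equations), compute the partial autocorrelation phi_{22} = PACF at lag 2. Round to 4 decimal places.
\phi_{22} = -0.6901

The PACF at lag k is phi_{kk}, the last component of the solution
to the Yule-Walker system G_k phi = r_k where
  (G_k)_{ij} = rho(|i - j|), (r_k)_i = rho(i), i,j = 1..k.
Equivalently, Durbin-Levinson gives phi_{kk} iteratively:
  phi_{11} = rho(1)
  phi_{kk} = [rho(k) - sum_{j=1..k-1} phi_{k-1,j} rho(k-j)]
            / [1 - sum_{j=1..k-1} phi_{k-1,j} rho(j)],
  phi_{k,j} = phi_{k-1,j} - phi_{kk} phi_{k-1,k-j},  j = 1..k-1.
Step k = 1:
  phi_11 = rho(1) = -0.0947.
Step k = 2:
  phi_22 = [rho(2) - phi_11 rho(1)] / [1 - phi_11 rho(1)] = [-0.6749 - (-0.0947)(-0.0947)] / [1 - (-0.0947)(-0.0947)]
         = -0.68386809 / 0.99103191 = -0.6901.
Therefore phi_{22} = -0.6901.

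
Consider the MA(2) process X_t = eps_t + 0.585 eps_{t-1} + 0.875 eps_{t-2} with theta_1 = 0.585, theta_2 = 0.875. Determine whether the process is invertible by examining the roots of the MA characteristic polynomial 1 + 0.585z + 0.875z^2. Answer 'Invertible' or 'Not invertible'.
\text{Invertible}

The MA(q) characteristic polynomial is P(z) = 1 + 0.585z + 0.875z^2.
Invertibility requires all roots to lie outside the unit circle, i.e. |z| > 1 for every root.
Set 1 + (0.585) z + (0.875) z^2 = 0, i.e. a z^2 + b z + c = 0 with a = 0.875, b = 0.585, c = 1.
Discriminant D = b^2 - 4ac = (0.585)^2 - 4*(0.875)*1 = 0.342225 - (3.5) = -3.157775.
D < 0, so the roots are the complex-conjugate pair z = (-b +/- i sqrt(-D)) / (2a) = -0.3343 +/- 1.0154i.
For a conjugate pair |z|^2 = z * conj(z) = (product of roots) = c/a = 1/(0.875) = 1.142857, so |z| = sqrt(1.142857) = 1.069 for both roots.
Moduli of all roots: 1.0690, 1.0690.
All moduli strictly greater than 1? Yes.
Verdict: Invertible.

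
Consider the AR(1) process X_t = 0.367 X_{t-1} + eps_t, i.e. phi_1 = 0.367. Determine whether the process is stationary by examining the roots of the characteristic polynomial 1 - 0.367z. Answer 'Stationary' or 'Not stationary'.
\text{Stationary}

The AR(p) characteristic polynomial is P(z) = 1 - 0.367z.
Stationarity requires all roots to lie outside the unit circle, i.e. |z| > 1 for every root.
This is linear in z: 1 + (-0.367) z = 0  =>  z = -1/(-0.367) = 2.724796,  |z| = 2.724796.
Moduli of all roots: 2.7248.
All moduli strictly greater than 1? Yes.
Verdict: Stationary.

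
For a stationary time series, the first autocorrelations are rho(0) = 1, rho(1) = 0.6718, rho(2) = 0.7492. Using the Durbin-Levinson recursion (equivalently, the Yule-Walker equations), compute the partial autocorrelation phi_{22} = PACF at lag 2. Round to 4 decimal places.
\phi_{22} = 0.5429

The PACF at lag k is phi_{kk}, the last component of the solution
to the Yule-Walker system G_k phi = r_k where
  (G_k)_{ij} = rho(|i - j|), (r_k)_i = rho(i), i,j = 1..k.
Equivalently, Durbin-Levinson gives phi_{kk} iteratively:
  phi_{11} = rho(1)
  phi_{kk} = [rho(k) - sum_{j=1..k-1} phi_{k-1,j} rho(k-j)]
            / [1 - sum_{j=1..k-1} phi_{k-1,j} rho(j)],
  phi_{k,j} = phi_{k-1,j} - phi_{kk} phi_{k-1,k-j},  j = 1..k-1.
Step k = 1:
  phi_11 = rho(1) = 0.6718.
Step k = 2:
  phi_22 = [rho(2) - phi_11 rho(1)] / [1 - phi_11 rho(1)] = [0.7492 - (0.6718)(0.6718)] / [1 - (0.6718)(0.6718)]
         = 0.29788476 / 0.54868476 = 0.5429.
Therefore phi_{22} = 0.5429.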